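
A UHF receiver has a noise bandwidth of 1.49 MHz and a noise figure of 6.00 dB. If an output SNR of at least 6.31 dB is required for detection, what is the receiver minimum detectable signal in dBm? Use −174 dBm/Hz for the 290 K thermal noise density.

−100.0 dBm

Sensitivity = −174 + 10 log₁₀(B) + NF + SNR_min
= −174 + 61.73 + 6.00 + 6.31
= −99.96 dBm → −100.0 dBm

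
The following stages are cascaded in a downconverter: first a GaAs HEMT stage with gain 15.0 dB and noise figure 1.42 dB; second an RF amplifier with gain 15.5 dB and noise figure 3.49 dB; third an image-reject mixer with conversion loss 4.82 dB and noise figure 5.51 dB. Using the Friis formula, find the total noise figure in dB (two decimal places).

1.55 dB

Convert to linear (a loss of L dB is a gain of −L dB): F_i = 10^(NF_i/10), G_i = 10^(G_i,dB/10)
  Stage 1: F_1 = 10^(1.42/10) = 1.387, G_1 = 10^(15.0/10) = 31.62
  Stage 2: F_2 = 10^(3.49/10) = 2.234, G_2 = 10^(15.5/10) = 35.48
  Stage 3: F_3 = 10^(5.51/10) = 3.556, G_3 = 10^(−4.82/10) = 0.3296
Friis cascade:
  F = 1.387 + (2.234 − 1)/31.62 + (3.556 − 1)/1122 = 1.428
NF = 10 log₁₀(1.428) = 1.55 dB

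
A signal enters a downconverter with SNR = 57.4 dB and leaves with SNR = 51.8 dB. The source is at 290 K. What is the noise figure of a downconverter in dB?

NF (dB) = SNR_in(dB) − SNR_out(dB) when the source is at T₀
NF = 57.4 − 51.8 = 5.6 dB

5.6 dB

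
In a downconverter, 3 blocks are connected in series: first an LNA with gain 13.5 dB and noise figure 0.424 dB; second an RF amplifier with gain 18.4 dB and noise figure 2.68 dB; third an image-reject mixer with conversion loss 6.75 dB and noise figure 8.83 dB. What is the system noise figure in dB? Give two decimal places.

Convert to linear (a loss of L dB is a gain of −L dB): F_i = 10^(NF_i/10), G_i = 10^(G_i,dB/10)
  Stage 1: F_1 = 10^(0.424/10) = 1.103, G_1 = 10^(13.5/10) = 22.39
  Stage 2: F_2 = 10^(2.68/10) = 1.854, G_2 = 10^(18.4/10) = 69.18
  Stage 3: F_3 = 10^(8.83/10) = 7.638, G_3 = 10^(−6.75/10) = 0.2113
Friis cascade:
  F = 1.103 + (1.854 − 1)/22.39 + (7.638 − 1)/1549 = 1.145
NF = 10 log₁₀(1.145) = 0.59 dB

0.59 dB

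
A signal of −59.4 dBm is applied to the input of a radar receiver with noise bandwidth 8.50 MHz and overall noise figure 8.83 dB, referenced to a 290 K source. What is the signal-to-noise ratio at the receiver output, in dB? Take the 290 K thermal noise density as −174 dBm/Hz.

Noise floor: N = −174 + 10 log₁₀(B) + NF
10 log₁₀(8.50×10⁶) = 69.29 dB
N = −174 + 69.29 + 8.83 = −95.88 dBm
SNR = P_sig − N = −59.4 − (−95.88) = 36.48 dB → 36.5 dB

36.5 dB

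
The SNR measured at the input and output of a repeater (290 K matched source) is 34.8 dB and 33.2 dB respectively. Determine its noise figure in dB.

NF (dB) = SNR_in(dB) − SNR_out(dB) when the source is at T₀
NF = 34.8 − 33.2 = 1.6 dB

1.6 dB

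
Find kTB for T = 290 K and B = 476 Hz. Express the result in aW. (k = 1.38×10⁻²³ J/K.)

P_n = kTB = 1.38×10⁻²³ × 290 × 4.76×10² = 1.90×10⁻¹⁸ W = 1.90 aW

1.90 aW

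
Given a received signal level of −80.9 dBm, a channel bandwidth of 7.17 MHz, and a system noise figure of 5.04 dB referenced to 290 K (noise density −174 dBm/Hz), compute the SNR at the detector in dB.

19.5 dB

Noise floor: N = −174 + 10 log₁₀(B) + NF
10 log₁₀(7.17×10⁶) = 68.56 dB
N = −174 + 68.56 + 5.04 = −100.40 dBm
SNR = P_sig − N = −80.9 − (−100.40) = 19.50 dB → 19.5 dB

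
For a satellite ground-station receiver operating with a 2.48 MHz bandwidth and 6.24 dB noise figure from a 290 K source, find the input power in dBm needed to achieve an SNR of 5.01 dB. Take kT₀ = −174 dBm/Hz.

−98.8 dBm

Sensitivity = −174 + 10 log₁₀(B) + NF + SNR_min
= −174 + 63.94 + 6.24 + 5.01
= −98.81 dBm → −98.8 dBm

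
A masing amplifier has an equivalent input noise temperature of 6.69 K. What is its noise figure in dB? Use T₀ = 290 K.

F = 1 + T_e/T₀ = 1 + 6.69/290 = 1.02307
NF = 10 log₁₀(1.02307) = 0.099 dB

0.099 dB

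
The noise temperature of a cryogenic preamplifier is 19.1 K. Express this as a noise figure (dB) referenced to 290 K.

F = 1 + T_e/T₀ = 1 + 19.1/290 = 1.06586
NF = 10 log₁₀(1.06586) = 0.277 dB

0.277 dB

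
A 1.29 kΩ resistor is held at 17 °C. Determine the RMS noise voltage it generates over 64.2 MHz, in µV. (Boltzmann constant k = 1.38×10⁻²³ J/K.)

T = 17 °C + 273.15 = 290.15 K
V_n = √(4kTRB)
4kTRB = 4 × 1.38×10⁻²³ × 290.15 × 1.29×10³ × 6.42×10⁷ = 1.33×10⁻⁹ V²
V_n = √(1.33×10⁻⁹) = 3.64×10⁻⁵ V = 36.4 µV

36.4 µV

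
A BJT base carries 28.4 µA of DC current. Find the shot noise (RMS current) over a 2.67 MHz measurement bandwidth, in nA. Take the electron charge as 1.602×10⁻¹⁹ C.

I_n = √(2qI·B)
2qI·B = 2 × 1.602×10⁻¹⁹ × 2.84×10⁻⁵ × 2.67×10⁶ = 2.43×10⁻¹⁷ A²
I_n = √(2.43×10⁻¹⁷) = 4.93×10⁻⁹ A = 4.93 nA

4.93 nA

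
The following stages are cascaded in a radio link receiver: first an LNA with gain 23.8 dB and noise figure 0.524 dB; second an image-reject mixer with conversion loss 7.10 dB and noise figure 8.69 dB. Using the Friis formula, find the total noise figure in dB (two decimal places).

0.63 dB

Convert to linear (a loss of L dB is a gain of −L dB): F_i = 10^(NF_i/10), G_i = 10^(G_i,dB/10)
  Stage 1: F_1 = 10^(0.524/10) = 1.128, G_1 = 10^(23.8/10) = 239.9
  Stage 2: F_2 = 10^(8.69/10) = 7.396, G_2 = 10^(−7.10/10) = 0.1950
Friis cascade:
  F = 1.128 + (7.396 − 1)/239.9 = 1.155
NF = 10 log₁₀(1.155) = 0.63 dB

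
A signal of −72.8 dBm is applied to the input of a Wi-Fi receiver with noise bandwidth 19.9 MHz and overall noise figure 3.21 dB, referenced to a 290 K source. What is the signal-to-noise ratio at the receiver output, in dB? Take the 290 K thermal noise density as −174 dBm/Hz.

25.0 dB

Noise floor: N = −174 + 10 log₁₀(B) + NF
10 log₁₀(1.99×10⁷) = 72.99 dB
N = −174 + 72.99 + 3.21 = −97.80 dBm
SNR = P_sig − N = −72.8 − (−97.80) = 25.00 dB → 25.0 dB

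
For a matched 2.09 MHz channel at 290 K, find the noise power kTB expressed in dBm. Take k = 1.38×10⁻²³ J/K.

P_n = kTB = 1.38×10⁻²³ × 290 × 2.09×10⁶ = 8.36×10⁻¹⁵ W
In dBm: 10 log₁₀(8.36×10⁻¹⁵ / 10⁻³) = −110.8 dBm

−110.8 dBm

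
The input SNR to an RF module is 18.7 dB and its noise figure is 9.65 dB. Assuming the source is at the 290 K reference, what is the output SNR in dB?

By definition F = SNR_in/SNR_out, so in dB: SNR_out = SNR_in − NF
SNR_out = 18.7 − 9.65 = 9.05 dB

9.05 dB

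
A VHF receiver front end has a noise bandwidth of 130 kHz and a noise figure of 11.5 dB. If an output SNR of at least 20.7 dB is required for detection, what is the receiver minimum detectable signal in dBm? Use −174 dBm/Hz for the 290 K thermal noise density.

Sensitivity = −174 + 10 log₁₀(B) + NF + SNR_min
= −174 + 51.14 + 11.5 + 20.7
= −90.66 dBm → −90.7 dBm

−90.7 dBm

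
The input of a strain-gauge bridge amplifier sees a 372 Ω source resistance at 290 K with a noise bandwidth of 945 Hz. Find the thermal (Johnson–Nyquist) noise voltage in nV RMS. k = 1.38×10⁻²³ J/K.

V_n = √(4kTRB)
4kTRB = 4 × 1.38×10⁻²³ × 290 × 3.72×10² × 9.45×10² = 5.63×10⁻¹⁵ V²
V_n = √(5.63×10⁻¹⁵) = 7.50×10⁻⁸ V = 75.0 nV

75.0 nV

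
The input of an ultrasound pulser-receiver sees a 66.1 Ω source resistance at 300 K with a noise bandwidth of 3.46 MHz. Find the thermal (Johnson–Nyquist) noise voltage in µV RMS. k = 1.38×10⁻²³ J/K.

V_n = √(4kTRB)
4kTRB = 4 × 1.38×10⁻²³ × 300 × 6.61×10¹ × 3.46×10⁶ = 3.79×10⁻¹² V²
V_n = √(3.79×10⁻¹²) = 1.95×10⁻⁶ V = 1.95 µV

1.95 µV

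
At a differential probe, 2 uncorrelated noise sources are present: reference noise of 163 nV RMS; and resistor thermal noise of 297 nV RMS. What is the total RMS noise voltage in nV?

Uncorrelated sources add in power (mean-square): V_tot = √(ΣV_i²)
V_tot = √[(1.63×10⁻⁷)² + (2.97×10⁻⁷)²] = 3.39×10⁻⁷ V = 339 nV

339 nV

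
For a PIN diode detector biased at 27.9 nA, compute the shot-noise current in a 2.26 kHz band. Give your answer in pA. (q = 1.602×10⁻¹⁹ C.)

4.49 pA

I_n = √(2qI·B)
2qI·B = 2 × 1.602×10⁻¹⁹ × 2.79×10⁻⁸ × 2.26×10³ = 2.02×10⁻²³ A²
I_n = √(2.02×10⁻²³) = 4.49×10⁻¹² A = 4.49 pA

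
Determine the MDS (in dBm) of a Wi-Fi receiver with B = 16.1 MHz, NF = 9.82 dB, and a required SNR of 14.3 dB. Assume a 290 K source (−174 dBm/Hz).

−77.8 dBm

Sensitivity = −174 + 10 log₁₀(B) + NF + SNR_min
= −174 + 72.07 + 9.82 + 14.3
= −77.81 dBm → −77.8 dBm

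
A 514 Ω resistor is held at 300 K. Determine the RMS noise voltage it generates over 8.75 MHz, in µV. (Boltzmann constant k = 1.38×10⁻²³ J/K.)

8.63 µV

V_n = √(4kTRB)
4kTRB = 4 × 1.38×10⁻²³ × 300 × 5.14×10² × 8.75×10⁶ = 7.45×10⁻¹¹ V²
V_n = √(7.45×10⁻¹¹) = 8.63×10⁻⁶ V = 8.63 µV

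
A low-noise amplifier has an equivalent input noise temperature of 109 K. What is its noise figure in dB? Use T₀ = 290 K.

1.39 dB

F = 1 + T_e/T₀ = 1 + 109/290 = 1.37586
NF = 10 log₁₀(1.37586) = 1.39 dB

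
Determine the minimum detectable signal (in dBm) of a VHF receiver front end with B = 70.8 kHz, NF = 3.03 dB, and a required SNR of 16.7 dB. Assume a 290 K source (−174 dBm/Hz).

−105.8 dBm

Sensitivity = −174 + 10 log₁₀(B) + NF + SNR_min
= −174 + 48.5 + 3.03 + 16.7
= −105.77 dBm → −105.8 dBm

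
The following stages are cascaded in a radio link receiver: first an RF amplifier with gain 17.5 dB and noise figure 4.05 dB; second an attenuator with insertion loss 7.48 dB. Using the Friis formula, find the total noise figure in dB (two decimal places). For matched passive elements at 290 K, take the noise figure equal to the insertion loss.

Convert to linear (a loss of L dB is a gain of −L dB): F_i = 10^(NF_i/10), G_i = 10^(G_i,dB/10)
  Stage 1: F_1 = 10^(4.05/10) = 2.541, G_1 = 10^(17.5/10) = 56.23
  Stage 2: F_2 = 10^(7.48/10) = 5.598, G_2 = 10^(−7.48/10) = 0.1786
Friis cascade:
  F = 2.541 + (5.598 − 1)/56.23 = 2.623
NF = 10 log₁₀(2.623) = 4.19 dB

4.19 dB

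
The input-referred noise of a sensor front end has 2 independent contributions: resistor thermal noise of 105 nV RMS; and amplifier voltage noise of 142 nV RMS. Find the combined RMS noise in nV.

177 nV

Uncorrelated sources add in power (mean-square): V_tot = √(ΣV_i²)
V_tot = √[(1.05×10⁻⁷)² + (1.42×10⁻⁷)²] = 1.77×10⁻⁷ V = 177 nV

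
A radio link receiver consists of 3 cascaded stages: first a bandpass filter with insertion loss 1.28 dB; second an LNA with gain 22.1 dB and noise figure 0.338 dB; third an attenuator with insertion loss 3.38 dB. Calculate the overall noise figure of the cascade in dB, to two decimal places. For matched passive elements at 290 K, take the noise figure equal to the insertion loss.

Convert to linear (a loss of L dB is a gain of −L dB): F_i = 10^(NF_i/10), G_i = 10^(G_i,dB/10)
  Stage 1: F_1 = 10^(1.28/10) = 1.343, G_1 = 10^(−1.28/10) = 0.7447
  Stage 2: F_2 = 10^(0.338/10) = 1.081, G_2 = 10^(22.1/10) = 162.2
  Stage 3: F_3 = 10^(3.38/10) = 2.178, G_3 = 10^(−3.38/10) = 0.4592
Friis cascade:
  F = 1.343 + (1.081 − 1)/0.7447 + (2.178 − 1)/120.8 = 1.461
NF = 10 log₁₀(1.461) = 1.65 dB

1.65 dB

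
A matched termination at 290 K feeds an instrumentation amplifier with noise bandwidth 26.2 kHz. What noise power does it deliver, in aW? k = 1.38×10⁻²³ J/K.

105 aW

P_n = kTB = 1.38×10⁻²³ × 290 × 2.62×10⁴ = 1.05×10⁻¹⁶ W = 105 aW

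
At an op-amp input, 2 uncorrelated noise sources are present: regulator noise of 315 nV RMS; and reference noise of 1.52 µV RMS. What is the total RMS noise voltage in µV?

1.55 µV

Uncorrelated sources add in power (mean-square): V_tot = √(ΣV_i²)
V_tot = √[(3.15×10⁻⁷)² + (1.52×10⁻⁶)²] = 1.55×10⁻⁶ V = 1.55 µV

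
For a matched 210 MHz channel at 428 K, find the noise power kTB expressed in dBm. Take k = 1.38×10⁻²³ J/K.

P_n = kTB = 1.38×10⁻²³ × 428 × 2.10×10⁸ = 1.24×10⁻¹² W
In dBm: 10 log₁₀(1.24×10⁻¹² / 10⁻³) = −89.1 dBm

−89.1 dBm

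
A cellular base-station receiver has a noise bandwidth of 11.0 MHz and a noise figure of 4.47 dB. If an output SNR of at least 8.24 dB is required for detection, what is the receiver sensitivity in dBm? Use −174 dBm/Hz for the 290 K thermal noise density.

−90.9 dBm

Sensitivity = −174 + 10 log₁₀(B) + NF + SNR_min
= −174 + 70.41 + 4.47 + 8.24
= −90.88 dBm → −90.9 dBm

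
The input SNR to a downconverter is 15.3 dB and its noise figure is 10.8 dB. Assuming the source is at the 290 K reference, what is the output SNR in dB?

4.5 dB

By definition F = SNR_in/SNR_out, so in dB: SNR_out = SNR_in − NF
SNR_out = 15.3 − 10.8 = 4.5 dB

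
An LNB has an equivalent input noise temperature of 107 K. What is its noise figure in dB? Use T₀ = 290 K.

1.36 dB

F = 1 + T_e/T₀ = 1 + 107/290 = 1.36897
NF = 10 log₁₀(1.36897) = 1.36 dB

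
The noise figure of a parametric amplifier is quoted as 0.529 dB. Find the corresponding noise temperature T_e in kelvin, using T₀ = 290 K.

37.6 K

F = 10^(0.529/10) = 1.12954
T_e = (F − 1)·T₀ = (1.12954 − 1) × 290 = 37.6 K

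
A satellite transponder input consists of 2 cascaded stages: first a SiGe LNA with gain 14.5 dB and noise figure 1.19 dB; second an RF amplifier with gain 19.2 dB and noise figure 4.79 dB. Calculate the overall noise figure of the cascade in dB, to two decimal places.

Convert to linear (a loss of L dB is a gain of −L dB): F_i = 10^(NF_i/10), G_i = 10^(G_i,dB/10)
  Stage 1: F_1 = 10^(1.19/10) = 1.315, G_1 = 10^(14.5/10) = 28.18
  Stage 2: F_2 = 10^(4.79/10) = 3.013, G_2 = 10^(19.2/10) = 83.18
Friis cascade:
  F = 1.315 + (3.013 − 1)/28.18 = 1.387
NF = 10 log₁₀(1.387) = 1.42 dB

1.42 dB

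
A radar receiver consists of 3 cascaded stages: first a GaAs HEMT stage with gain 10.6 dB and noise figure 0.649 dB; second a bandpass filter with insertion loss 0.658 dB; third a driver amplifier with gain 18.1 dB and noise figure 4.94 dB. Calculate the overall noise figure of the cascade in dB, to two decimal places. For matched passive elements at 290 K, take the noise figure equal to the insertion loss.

1.43 dB

Convert to linear (a loss of L dB is a gain of −L dB): F_i = 10^(NF_i/10), G_i = 10^(G_i,dB/10)
  Stage 1: F_1 = 10^(0.649/10) = 1.161, G_1 = 10^(10.6/10) = 11.48
  Stage 2: F_2 = 10^(0.658/10) = 1.164, G_2 = 10^(−0.658/10) = 0.8594
  Stage 3: F_3 = 10^(4.94/10) = 3.119, G_3 = 10^(18.1/10) = 64.57
Friis cascade:
  F = 1.161 + (1.164 − 1)/11.48 + (3.119 − 1)/9.867 = 1.390
NF = 10 log₁₀(1.390) = 1.43 dB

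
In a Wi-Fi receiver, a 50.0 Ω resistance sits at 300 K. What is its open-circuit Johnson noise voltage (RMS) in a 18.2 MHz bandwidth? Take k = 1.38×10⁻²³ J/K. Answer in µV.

V_n = √(4kTRB)
4kTRB = 4 × 1.38×10⁻²³ × 300 × 5.00×10¹ × 1.82×10⁷ = 1.51×10⁻¹¹ V²
V_n = √(1.51×10⁻¹¹) = 3.88×10⁻⁶ V = 3.88 µV

3.88 µV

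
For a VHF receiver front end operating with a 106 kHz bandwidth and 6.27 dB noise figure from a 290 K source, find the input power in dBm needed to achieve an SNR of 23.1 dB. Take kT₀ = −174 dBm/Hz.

−94.4 dBm

Sensitivity = −174 + 10 log₁₀(B) + NF + SNR_min
= −174 + 50.25 + 6.27 + 23.1
= −94.38 dBm → −94.4 dBm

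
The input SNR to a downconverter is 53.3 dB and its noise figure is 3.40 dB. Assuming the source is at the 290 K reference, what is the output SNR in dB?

49.90 dB

By definition F = SNR_in/SNR_out, so in dB: SNR_out = SNR_in − NF
SNR_out = 53.3 − 3.40 = 49.90 dB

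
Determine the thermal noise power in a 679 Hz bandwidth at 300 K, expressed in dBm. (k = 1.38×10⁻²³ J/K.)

−145.5 dBm

P_n = kTB = 1.38×10⁻²³ × 300 × 6.79×10² = 2.81×10⁻¹⁸ W
In dBm: 10 log₁₀(2.81×10⁻¹⁸ / 10⁻³) = −145.5 dBm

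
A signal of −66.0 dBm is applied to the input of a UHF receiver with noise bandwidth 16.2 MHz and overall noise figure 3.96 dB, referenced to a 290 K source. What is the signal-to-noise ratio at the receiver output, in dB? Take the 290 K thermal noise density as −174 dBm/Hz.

Noise floor: N = −174 + 10 log₁₀(B) + NF
10 log₁₀(1.62×10⁷) = 72.1 dB
N = −174 + 72.1 + 3.96 = −97.94 dBm
SNR = P_sig − N = −66.0 − (−97.94) = 31.94 dB → 31.9 dB

31.9 dB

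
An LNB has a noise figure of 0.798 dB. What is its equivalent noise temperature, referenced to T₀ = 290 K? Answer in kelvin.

58.5 K

F = 10^(0.798/10) = 1.20171
T_e = (F − 1)·T₀ = (1.20171 − 1) × 290 = 58.5 K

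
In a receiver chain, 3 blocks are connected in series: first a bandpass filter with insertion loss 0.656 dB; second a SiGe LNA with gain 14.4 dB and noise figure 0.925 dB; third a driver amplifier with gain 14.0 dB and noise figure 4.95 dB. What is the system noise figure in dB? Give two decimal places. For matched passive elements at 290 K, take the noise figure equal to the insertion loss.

1.84 dB

Convert to linear (a loss of L dB is a gain of −L dB): F_i = 10^(NF_i/10), G_i = 10^(G_i,dB/10)
  Stage 1: F_1 = 10^(0.656/10) = 1.163, G_1 = 10^(−0.656/10) = 0.8598
  Stage 2: F_2 = 10^(0.925/10) = 1.237, G_2 = 10^(14.4/10) = 27.54
  Stage 3: F_3 = 10^(4.95/10) = 3.126, G_3 = 10^(14.0/10) = 25.12
Friis cascade:
  F = 1.163 + (1.237 − 1)/0.8598 + (3.126 − 1)/23.68 = 1.529
NF = 10 log₁₀(1.529) = 1.84 dB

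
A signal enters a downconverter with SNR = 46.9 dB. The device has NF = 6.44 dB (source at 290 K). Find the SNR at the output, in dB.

40.46 dB

By definition F = SNR_in/SNR_out, so in dB: SNR_out = SNR_in − NF
SNR_out = 46.9 − 6.44 = 40.46 dB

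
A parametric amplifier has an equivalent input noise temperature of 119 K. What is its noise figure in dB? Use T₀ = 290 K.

F = 1 + T_e/T₀ = 1 + 119/290 = 1.41034
NF = 10 log₁₀(1.41034) = 1.49 dB

1.49 dB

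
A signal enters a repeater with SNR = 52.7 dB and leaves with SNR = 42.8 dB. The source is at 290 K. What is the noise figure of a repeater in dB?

NF (dB) = SNR_in(dB) − SNR_out(dB) when the source is at T₀
NF = 52.7 − 42.8 = 9.9 dB

9.9 dB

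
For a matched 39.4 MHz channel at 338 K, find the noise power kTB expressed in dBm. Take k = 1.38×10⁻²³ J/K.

−97.4 dBm

P_n = kTB = 1.38×10⁻²³ × 338 × 3.94×10⁷ = 1.84×10⁻¹³ W
In dBm: 10 log₁₀(1.84×10⁻¹³ / 10⁻³) = −97.4 dBm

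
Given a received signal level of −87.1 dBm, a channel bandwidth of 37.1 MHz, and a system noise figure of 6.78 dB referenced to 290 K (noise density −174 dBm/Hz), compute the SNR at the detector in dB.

4.4 dB

Noise floor: N = −174 + 10 log₁₀(B) + NF
10 log₁₀(3.71×10⁷) = 75.69 dB
N = −174 + 75.69 + 6.78 = −91.53 dBm
SNR = P_sig − N = −87.1 − (−91.53) = 4.43 dB → 4.4 dB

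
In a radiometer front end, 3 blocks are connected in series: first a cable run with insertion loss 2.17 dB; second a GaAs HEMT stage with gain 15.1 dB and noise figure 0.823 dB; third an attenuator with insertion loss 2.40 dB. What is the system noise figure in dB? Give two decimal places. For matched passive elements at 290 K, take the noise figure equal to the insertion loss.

Convert to linear (a loss of L dB is a gain of −L dB): F_i = 10^(NF_i/10), G_i = 10^(G_i,dB/10)
  Stage 1: F_1 = 10^(2.17/10) = 1.648, G_1 = 10^(−2.17/10) = 0.6067
  Stage 2: F_2 = 10^(0.823/10) = 1.209, G_2 = 10^(15.1/10) = 32.36
  Stage 3: F_3 = 10^(2.40/10) = 1.738, G_3 = 10^(−2.40/10) = 0.5754
Friis cascade:
  F = 1.648 + (1.209 − 1)/0.6067 + (1.738 − 1)/19.63 = 2.030
NF = 10 log₁₀(2.030) = 3.07 dB

3.07 dB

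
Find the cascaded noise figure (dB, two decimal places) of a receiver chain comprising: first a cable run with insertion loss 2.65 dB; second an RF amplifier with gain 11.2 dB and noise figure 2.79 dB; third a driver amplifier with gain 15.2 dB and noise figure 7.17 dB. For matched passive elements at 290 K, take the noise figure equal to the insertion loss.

Convert to linear (a loss of L dB is a gain of −L dB): F_i = 10^(NF_i/10), G_i = 10^(G_i,dB/10)
  Stage 1: F_1 = 10^(2.65/10) = 1.841, G_1 = 10^(−2.65/10) = 0.5433
  Stage 2: F_2 = 10^(2.79/10) = 1.901, G_2 = 10^(11.2/10) = 13.18
  Stage 3: F_3 = 10^(7.17/10) = 5.212, G_3 = 10^(15.2/10) = 33.11
Friis cascade:
  F = 1.841 + (1.901 − 1)/0.5433 + (5.212 − 1)/7.161 = 4.088
NF = 10 log₁₀(4.088) = 6.11 dB

6.11 dB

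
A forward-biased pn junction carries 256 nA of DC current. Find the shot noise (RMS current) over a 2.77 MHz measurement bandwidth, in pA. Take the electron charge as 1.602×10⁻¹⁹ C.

I_n = √(2qI·B)
2qI·B = 2 × 1.602×10⁻¹⁹ × 2.56×10⁻⁷ × 2.77×10⁶ = 2.27×10⁻¹⁹ A²
I_n = √(2.27×10⁻¹⁹) = 4.77×10⁻¹⁰ A = 477 pA

477 pA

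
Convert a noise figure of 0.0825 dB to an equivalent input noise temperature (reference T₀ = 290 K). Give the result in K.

5.56 K

F = 10^(0.0825/10) = 1.01918
T_e = (F − 1)·T₀ = (1.01918 − 1) × 290 = 5.56 K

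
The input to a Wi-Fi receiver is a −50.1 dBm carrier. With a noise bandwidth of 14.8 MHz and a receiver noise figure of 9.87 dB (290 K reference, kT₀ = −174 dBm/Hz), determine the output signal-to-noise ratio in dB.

Noise floor: N = −174 + 10 log₁₀(B) + NF
10 log₁₀(1.48×10⁷) = 71.7 dB
N = −174 + 71.7 + 9.87 = −92.43 dBm
SNR = P_sig − N = −50.1 − (−92.43) = 42.33 dB → 42.3 dB

42.3 dB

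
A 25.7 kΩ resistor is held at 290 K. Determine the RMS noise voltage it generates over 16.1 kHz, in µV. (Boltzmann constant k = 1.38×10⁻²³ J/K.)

2.57 µV

V_n = √(4kTRB)
4kTRB = 4 × 1.38×10⁻²³ × 290 × 2.57×10⁴ × 1.61×10⁴ = 6.62×10⁻¹² V²
V_n = √(6.62×10⁻¹²) = 2.57×10⁻⁶ V = 2.57 µV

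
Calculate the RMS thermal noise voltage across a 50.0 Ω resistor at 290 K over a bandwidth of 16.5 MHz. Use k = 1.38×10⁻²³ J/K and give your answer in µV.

V_n = √(4kTRB)
4kTRB = 4 × 1.38×10⁻²³ × 290 × 5.00×10¹ × 1.65×10⁷ = 1.32×10⁻¹¹ V²
V_n = √(1.32×10⁻¹¹) = 3.63×10⁻⁶ V = 3.63 µV

3.63 µV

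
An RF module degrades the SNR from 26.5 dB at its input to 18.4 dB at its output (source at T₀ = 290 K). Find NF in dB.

8.1 dB

NF (dB) = SNR_in(dB) − SNR_out(dB) when the source is at T₀
NF = 26.5 − 18.4 = 8.1 dB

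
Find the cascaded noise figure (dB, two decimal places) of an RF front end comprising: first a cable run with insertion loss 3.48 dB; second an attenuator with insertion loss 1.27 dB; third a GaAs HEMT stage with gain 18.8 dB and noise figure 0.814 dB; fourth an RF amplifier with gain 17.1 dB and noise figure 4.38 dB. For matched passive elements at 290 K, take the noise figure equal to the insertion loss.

Convert to linear (a loss of L dB is a gain of −L dB): F_i = 10^(NF_i/10), G_i = 10^(G_i,dB/10)
  Stage 1: F_1 = 10^(3.48/10) = 2.228, G_1 = 10^(−3.48/10) = 0.4487
  Stage 2: F_2 = 10^(1.27/10) = 1.340, G_2 = 10^(−1.27/10) = 0.7464
  Stage 3: F_3 = 10^(0.814/10) = 1.206, G_3 = 10^(18.8/10) = 75.86
  Stage 4: F_4 = 10^(4.38/10) = 2.742, G_4 = 10^(17.1/10) = 51.29
Friis cascade:
  F = 2.228 + (1.340 − 1)/0.4487 + (1.206 − 1)/0.3350 + (2.742 − 1)/25.41 = 3.669
NF = 10 log₁₀(3.669) = 5.65 dB

5.65 dB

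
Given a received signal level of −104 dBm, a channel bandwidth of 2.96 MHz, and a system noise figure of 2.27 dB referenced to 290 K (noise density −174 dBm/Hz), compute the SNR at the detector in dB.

3.0 dB

Noise floor: N = −174 + 10 log₁₀(B) + NF
10 log₁₀(2.96×10⁶) = 64.71 dB
N = −174 + 64.71 + 2.27 = −107.02 dBm
SNR = P_sig − N = −104 − (−107.02) = 3.02 dB → 3.0 dB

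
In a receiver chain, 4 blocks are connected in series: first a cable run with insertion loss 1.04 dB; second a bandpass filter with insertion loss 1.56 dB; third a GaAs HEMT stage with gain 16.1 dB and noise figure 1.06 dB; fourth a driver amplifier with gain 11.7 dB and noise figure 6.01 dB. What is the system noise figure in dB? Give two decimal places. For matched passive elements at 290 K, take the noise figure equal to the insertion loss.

3.90 dB

Convert to linear (a loss of L dB is a gain of −L dB): F_i = 10^(NF_i/10), G_i = 10^(G_i,dB/10)
  Stage 1: F_1 = 10^(1.04/10) = 1.271, G_1 = 10^(−1.04/10) = 0.7870
  Stage 2: F_2 = 10^(1.56/10) = 1.432, G_2 = 10^(−1.56/10) = 0.6982
  Stage 3: F_3 = 10^(1.06/10) = 1.276, G_3 = 10^(16.1/10) = 40.74
  Stage 4: F_4 = 10^(6.01/10) = 3.990, G_4 = 10^(11.7/10) = 14.79
Friis cascade:
  F = 1.271 + (1.432 − 1)/0.7870 + (1.276 − 1)/0.5495 + (3.990 − 1)/22.39 = 2.456
NF = 10 log₁₀(2.456) = 3.90 dB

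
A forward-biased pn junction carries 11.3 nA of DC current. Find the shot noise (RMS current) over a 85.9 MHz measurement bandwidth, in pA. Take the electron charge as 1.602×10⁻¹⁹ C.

I_n = √(2qI·B)
2qI·B = 2 × 1.602×10⁻¹⁹ × 1.13×10⁻⁸ × 8.59×10⁷ = 3.11×10⁻¹⁹ A²
I_n = √(3.11×10⁻¹⁹) = 5.58×10⁻¹⁰ A = 558 pA

558 pA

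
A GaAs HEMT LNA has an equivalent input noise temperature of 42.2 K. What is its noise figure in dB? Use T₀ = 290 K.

F = 1 + T_e/T₀ = 1 + 42.2/290 = 1.14552
NF = 10 log₁₀(1.14552) = 0.590 dB

0.590 dB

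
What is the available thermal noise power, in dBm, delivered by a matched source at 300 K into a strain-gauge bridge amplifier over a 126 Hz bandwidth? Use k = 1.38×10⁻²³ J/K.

P_n = kTB = 1.38×10⁻²³ × 300 × 1.26×10² = 5.22×10⁻¹⁹ W
In dBm: 10 log₁₀(5.22×10⁻¹⁹ / 10⁻³) = −152.8 dBm

−152.8 dBm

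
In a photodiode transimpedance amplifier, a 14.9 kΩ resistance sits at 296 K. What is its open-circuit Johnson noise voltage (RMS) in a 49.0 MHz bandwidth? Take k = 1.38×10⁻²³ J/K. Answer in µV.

V_n = √(4kTRB)
4kTRB = 4 × 1.38×10⁻²³ × 296 × 1.49×10⁴ × 4.90×10⁷ = 1.19×10⁻⁸ V²
V_n = √(1.19×10⁻⁸) = 1.09×10⁻⁴ V = 109 µV

109 µV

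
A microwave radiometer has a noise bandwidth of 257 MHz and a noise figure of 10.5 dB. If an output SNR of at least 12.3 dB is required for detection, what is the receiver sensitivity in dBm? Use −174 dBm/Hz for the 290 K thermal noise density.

Sensitivity = −174 + 10 log₁₀(B) + NF + SNR_min
= −174 + 84.1 + 10.5 + 12.3
= −67.1 dBm → −67.1 dBm

−67.1 dBm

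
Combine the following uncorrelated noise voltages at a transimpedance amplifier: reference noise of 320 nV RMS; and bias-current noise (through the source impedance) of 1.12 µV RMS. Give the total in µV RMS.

Uncorrelated sources add in power (mean-square): V_tot = √(ΣV_i²)
V_tot = √[(3.20×10⁻⁷)² + (1.12×10⁻⁶)²] = 1.16×10⁻⁶ V = 1.16 µV

1.16 µV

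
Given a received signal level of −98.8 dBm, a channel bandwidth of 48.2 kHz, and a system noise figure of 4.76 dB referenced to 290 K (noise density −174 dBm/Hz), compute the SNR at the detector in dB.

23.6 dB

Noise floor: N = −174 + 10 log₁₀(B) + NF
10 log₁₀(4.82×10⁴) = 46.83 dB
N = −174 + 46.83 + 4.76 = −122.41 dBm
SNR = P_sig − N = −98.8 − (−122.41) = 23.61 dB → 23.6 dB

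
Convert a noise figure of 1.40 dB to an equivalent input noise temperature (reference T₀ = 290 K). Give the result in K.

110 K

F = 10^(1.40/10) = 1.38038
T_e = (F − 1)·T₀ = (1.38038 − 1) × 290 = 110 K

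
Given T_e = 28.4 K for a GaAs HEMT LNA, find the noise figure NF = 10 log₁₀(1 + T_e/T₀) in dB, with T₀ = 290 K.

0.406 dB

F = 1 + T_e/T₀ = 1 + 28.4/290 = 1.09793
NF = 10 log₁₀(1.09793) = 0.406 dB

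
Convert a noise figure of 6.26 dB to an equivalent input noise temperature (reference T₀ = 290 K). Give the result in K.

936 K

F = 10^(6.26/10) = 4.22669
T_e = (F − 1)·T₀ = (4.22669 − 1) × 290 = 936 K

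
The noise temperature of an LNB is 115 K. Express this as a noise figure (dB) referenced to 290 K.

1.45 dB

F = 1 + T_e/T₀ = 1 + 115/290 = 1.39655
NF = 10 log₁₀(1.39655) = 1.45 dB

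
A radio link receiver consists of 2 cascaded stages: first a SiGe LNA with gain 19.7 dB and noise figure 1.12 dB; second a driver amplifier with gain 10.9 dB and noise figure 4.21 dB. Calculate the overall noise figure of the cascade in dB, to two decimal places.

Convert to linear (a loss of L dB is a gain of −L dB): F_i = 10^(NF_i/10), G_i = 10^(G_i,dB/10)
  Stage 1: F_1 = 10^(1.12/10) = 1.294, G_1 = 10^(19.7/10) = 93.33
  Stage 2: F_2 = 10^(4.21/10) = 2.636, G_2 = 10^(10.9/10) = 12.30
Friis cascade:
  F = 1.294 + (2.636 − 1)/93.33 = 1.312
NF = 10 log₁₀(1.312) = 1.18 dB

1.18 dB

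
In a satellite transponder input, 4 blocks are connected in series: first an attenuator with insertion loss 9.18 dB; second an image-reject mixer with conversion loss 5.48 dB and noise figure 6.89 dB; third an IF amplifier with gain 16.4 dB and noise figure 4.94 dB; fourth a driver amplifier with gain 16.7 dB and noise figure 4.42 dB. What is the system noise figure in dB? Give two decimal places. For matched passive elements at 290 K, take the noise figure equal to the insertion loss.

20.15 dB

Convert to linear (a loss of L dB is a gain of −L dB): F_i = 10^(NF_i/10), G_i = 10^(G_i,dB/10)
  Stage 1: F_1 = 10^(9.18/10) = 8.279, G_1 = 10^(−9.18/10) = 0.1208
  Stage 2: F_2 = 10^(6.89/10) = 4.887, G_2 = 10^(−5.48/10) = 0.2831
  Stage 3: F_3 = 10^(4.94/10) = 3.119, G_3 = 10^(16.4/10) = 43.65
  Stage 4: F_4 = 10^(4.42/10) = 2.767, G_4 = 10^(16.7/10) = 46.77
Friis cascade:
  F = 8.279 + (4.887 − 1)/0.1208 + (3.119 − 1)/0.03420 + (2.767 − 1)/1.493 = 103.6
NF = 10 log₁₀(103.6) = 20.15 dB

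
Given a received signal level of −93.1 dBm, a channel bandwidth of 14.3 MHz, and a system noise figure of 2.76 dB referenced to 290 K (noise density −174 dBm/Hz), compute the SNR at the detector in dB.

Noise floor: N = −174 + 10 log₁₀(B) + NF
10 log₁₀(1.43×10⁷) = 71.55 dB
N = −174 + 71.55 + 2.76 = −99.69 dBm
SNR = P_sig − N = −93.1 − (−99.69) = 6.59 dB → 6.6 dB

6.6 dB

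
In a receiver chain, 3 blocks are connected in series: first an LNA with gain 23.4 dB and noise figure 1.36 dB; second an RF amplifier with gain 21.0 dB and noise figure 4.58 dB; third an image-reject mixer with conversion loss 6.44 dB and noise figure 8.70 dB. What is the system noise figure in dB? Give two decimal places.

Convert to linear (a loss of L dB is a gain of −L dB): F_i = 10^(NF_i/10), G_i = 10^(G_i,dB/10)
  Stage 1: F_1 = 10^(1.36/10) = 1.368, G_1 = 10^(23.4/10) = 218.8
  Stage 2: F_2 = 10^(4.58/10) = 2.871, G_2 = 10^(21.0/10) = 125.9
  Stage 3: F_3 = 10^(8.70/10) = 7.413, G_3 = 10^(−6.44/10) = 0.2270
Friis cascade:
  F = 1.368 + (2.871 − 1)/218.8 + (7.413 − 1)/2.754×10⁴ = 1.377
NF = 10 log₁₀(1.377) = 1.39 dB

1.39 dB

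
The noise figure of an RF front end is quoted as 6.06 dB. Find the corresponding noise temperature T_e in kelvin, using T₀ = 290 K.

F = 10^(6.06/10) = 4.03645
T_e = (F − 1)·T₀ = (4.03645 − 1) × 290 = 881 K

881 K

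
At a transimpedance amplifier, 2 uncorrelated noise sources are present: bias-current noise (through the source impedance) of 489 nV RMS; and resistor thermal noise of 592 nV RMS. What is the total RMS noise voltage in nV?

768 nV

Uncorrelated sources add in power (mean-square): V_tot = √(ΣV_i²)
V_tot = √[(4.89×10⁻⁷)² + (5.92×10⁻⁷)²] = 7.68×10⁻⁷ V = 768 nV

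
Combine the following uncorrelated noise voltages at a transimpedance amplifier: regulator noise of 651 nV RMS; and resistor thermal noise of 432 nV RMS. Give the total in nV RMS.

781 nV

Uncorrelated sources add in power (mean-square): V_tot = √(ΣV_i²)
V_tot = √[(6.51×10⁻⁷)² + (4.32×10⁻⁷)²] = 7.81×10⁻⁷ V = 781 nV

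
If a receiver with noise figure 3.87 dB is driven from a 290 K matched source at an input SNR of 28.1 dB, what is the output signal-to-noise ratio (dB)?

By definition F = SNR_in/SNR_out, so in dB: SNR_out = SNR_in − NF
SNR_out = 28.1 − 3.87 = 24.23 dB

24.23 dB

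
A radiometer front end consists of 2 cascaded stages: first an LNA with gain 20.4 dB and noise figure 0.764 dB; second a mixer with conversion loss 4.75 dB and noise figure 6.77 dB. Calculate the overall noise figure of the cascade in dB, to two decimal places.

0.89 dB

Convert to linear (a loss of L dB is a gain of −L dB): F_i = 10^(NF_i/10), G_i = 10^(G_i,dB/10)
  Stage 1: F_1 = 10^(0.764/10) = 1.192, G_1 = 10^(20.4/10) = 109.6
  Stage 2: F_2 = 10^(6.77/10) = 4.753, G_2 = 10^(−4.75/10) = 0.3350
Friis cascade:
  F = 1.192 + (4.753 − 1)/109.6 = 1.227
NF = 10 log₁₀(1.227) = 0.89 dB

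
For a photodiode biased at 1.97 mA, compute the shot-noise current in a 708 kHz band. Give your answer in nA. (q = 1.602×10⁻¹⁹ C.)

I_n = √(2qI·B)
2qI·B = 2 × 1.602×10⁻¹⁹ × 1.97×10⁻³ × 7.08×10⁵ = 4.47×10⁻¹⁶ A²
I_n = √(4.47×10⁻¹⁶) = 2.11×10⁻⁸ A = 21.1 nA

21.1 nA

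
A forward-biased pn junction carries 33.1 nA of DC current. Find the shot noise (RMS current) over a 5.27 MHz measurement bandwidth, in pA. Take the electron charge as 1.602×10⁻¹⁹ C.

I_n = √(2qI·B)
2qI·B = 2 × 1.602×10⁻¹⁹ × 3.31×10⁻⁸ × 5.27×10⁶ = 5.59×10⁻²⁰ A²
I_n = √(5.59×10⁻²⁰) = 2.36×10⁻¹⁰ A = 236 pA

236 pA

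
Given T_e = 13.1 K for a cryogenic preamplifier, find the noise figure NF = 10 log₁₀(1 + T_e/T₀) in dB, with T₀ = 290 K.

F = 1 + T_e/T₀ = 1 + 13.1/290 = 1.04517
NF = 10 log₁₀(1.04517) = 0.192 dB

0.192 dB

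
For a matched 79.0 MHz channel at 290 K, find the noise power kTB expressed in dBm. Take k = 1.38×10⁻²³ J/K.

−95.0 dBm

P_n = kTB = 1.38×10⁻²³ × 290 × 7.90×10⁷ = 3.16×10⁻¹³ W
In dBm: 10 log₁₀(3.16×10⁻¹³ / 10⁻³) = −95.0 dBm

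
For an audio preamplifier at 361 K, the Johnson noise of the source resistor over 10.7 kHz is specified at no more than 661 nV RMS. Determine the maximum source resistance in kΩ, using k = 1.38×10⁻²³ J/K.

Johnson–Nyquist: V_n = √(4kTRB) ⇒ R = V_n² / (4kTB)
4kTB = 4 × 1.38×10⁻²³ × 361 × 1.07×10⁴ = 2.13×10⁻¹⁶
R = (6.61×10⁻⁷)² / 2.13×10⁻¹⁶ = 2.05×10³ Ω = 2.05 kΩ

2.05 kΩ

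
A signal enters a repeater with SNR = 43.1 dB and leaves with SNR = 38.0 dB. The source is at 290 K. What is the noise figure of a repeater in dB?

NF (dB) = SNR_in(dB) − SNR_out(dB) when the source is at T₀
NF = 43.1 − 38.0 = 5.1 dB

5.1 dB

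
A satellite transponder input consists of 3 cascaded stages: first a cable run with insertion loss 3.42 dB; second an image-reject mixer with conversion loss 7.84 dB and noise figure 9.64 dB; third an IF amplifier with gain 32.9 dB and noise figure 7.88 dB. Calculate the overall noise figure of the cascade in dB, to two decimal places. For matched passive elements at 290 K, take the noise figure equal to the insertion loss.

Convert to linear (a loss of L dB is a gain of −L dB): F_i = 10^(NF_i/10), G_i = 10^(G_i,dB/10)
  Stage 1: F_1 = 10^(3.42/10) = 2.198, G_1 = 10^(−3.42/10) = 0.4550
  Stage 2: F_2 = 10^(9.64/10) = 9.204, G_2 = 10^(−7.84/10) = 0.1644
  Stage 3: F_3 = 10^(7.88/10) = 6.138, G_3 = 10^(32.9/10) = 1950
Friis cascade:
  F = 2.198 + (9.204 − 1)/0.4550 + (6.138 − 1)/0.07482 = 88.90
NF = 10 log₁₀(88.90) = 19.49 dB

19.49 dB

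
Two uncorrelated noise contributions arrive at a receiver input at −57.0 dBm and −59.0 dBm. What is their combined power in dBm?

Convert to linear, add, convert back:
P₁ = 2.00×10⁻⁹ W, P₂ = 1.26×10⁻⁹ W
P_tot = 3.25×10⁻⁹ W → 10 log₁₀(P_tot / 10⁻³) = −54.9 dBm

−54.9 dBm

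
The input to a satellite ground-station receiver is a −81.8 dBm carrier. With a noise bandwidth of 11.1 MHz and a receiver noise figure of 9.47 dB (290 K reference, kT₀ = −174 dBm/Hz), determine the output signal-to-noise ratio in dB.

Noise floor: N = −174 + 10 log₁₀(B) + NF
10 log₁₀(1.11×10⁷) = 70.45 dB
N = −174 + 70.45 + 9.47 = −94.08 dBm
SNR = P_sig − N = −81.8 − (−94.08) = 12.28 dB → 12.3 dB

12.3 dB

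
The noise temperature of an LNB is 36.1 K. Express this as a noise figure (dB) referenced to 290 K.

F = 1 + T_e/T₀ = 1 + 36.1/290 = 1.12448
NF = 10 log₁₀(1.12448) = 0.510 dB

0.510 dB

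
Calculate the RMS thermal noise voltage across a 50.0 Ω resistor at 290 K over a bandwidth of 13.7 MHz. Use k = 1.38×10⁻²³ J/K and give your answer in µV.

V_n = √(4kTRB)
4kTRB = 4 × 1.38×10⁻²³ × 290 × 5.00×10¹ × 1.37×10⁷ = 1.10×10⁻¹¹ V²
V_n = √(1.10×10⁻¹¹) = 3.31×10⁻⁶ V = 3.31 µV

3.31 µV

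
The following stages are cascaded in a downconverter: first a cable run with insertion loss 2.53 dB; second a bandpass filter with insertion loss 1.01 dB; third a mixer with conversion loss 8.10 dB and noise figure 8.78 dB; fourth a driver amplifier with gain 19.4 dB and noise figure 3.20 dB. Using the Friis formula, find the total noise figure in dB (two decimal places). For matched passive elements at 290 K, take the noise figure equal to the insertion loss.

Convert to linear (a loss of L dB is a gain of −L dB): F_i = 10^(NF_i/10), G_i = 10^(G_i,dB/10)
  Stage 1: F_1 = 10^(2.53/10) = 1.791, G_1 = 10^(−2.53/10) = 0.5585
  Stage 2: F_2 = 10^(1.01/10) = 1.262, G_2 = 10^(−1.01/10) = 0.7925
  Stage 3: F_3 = 10^(8.78/10) = 7.551, G_3 = 10^(−8.10/10) = 0.1549
  Stage 4: F_4 = 10^(3.20/10) = 2.089, G_4 = 10^(19.4/10) = 87.10
Friis cascade:
  F = 1.791 + (1.262 − 1)/0.5585 + (7.551 − 1)/0.4426 + (2.089 − 1)/0.06855 = 32.95
NF = 10 log₁₀(32.95) = 15.18 dB

15.18 dB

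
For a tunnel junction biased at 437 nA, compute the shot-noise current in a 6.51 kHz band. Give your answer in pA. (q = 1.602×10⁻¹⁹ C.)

I_n = √(2qI·B)
2qI·B = 2 × 1.602×10⁻¹⁹ × 4.37×10⁻⁷ × 6.51×10³ = 9.11×10⁻²² A²
I_n = √(9.11×10⁻²²) = 3.02×10⁻¹¹ A = 30.2 pA

30.2 pA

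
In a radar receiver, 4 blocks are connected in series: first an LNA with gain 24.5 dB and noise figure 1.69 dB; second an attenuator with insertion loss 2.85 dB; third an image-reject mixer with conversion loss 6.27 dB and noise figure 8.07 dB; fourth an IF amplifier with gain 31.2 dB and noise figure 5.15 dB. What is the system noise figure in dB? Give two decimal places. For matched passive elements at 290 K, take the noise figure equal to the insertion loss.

Convert to linear (a loss of L dB is a gain of −L dB): F_i = 10^(NF_i/10), G_i = 10^(G_i,dB/10)
  Stage 1: F_1 = 10^(1.69/10) = 1.476, G_1 = 10^(24.5/10) = 281.8
  Stage 2: F_2 = 10^(2.85/10) = 1.928, G_2 = 10^(−2.85/10) = 0.5188
  Stage 3: F_3 = 10^(8.07/10) = 6.412, G_3 = 10^(−6.27/10) = 0.2360
  Stage 4: F_4 = 10^(5.15/10) = 3.273, G_4 = 10^(31.2/10) = 1318
Friis cascade:
  F = 1.476 + (1.928 − 1)/281.8 + (6.412 − 1)/146.2 + (3.273 − 1)/34.51 = 1.582
NF = 10 log₁₀(1.582) = 1.99 dB

1.99 dB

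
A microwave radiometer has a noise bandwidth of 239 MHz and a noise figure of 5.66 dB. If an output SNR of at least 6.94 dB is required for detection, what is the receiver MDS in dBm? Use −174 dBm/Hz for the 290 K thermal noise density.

−77.6 dBm

Sensitivity = −174 + 10 log₁₀(B) + NF + SNR_min
= −174 + 83.78 + 5.66 + 6.94
= −77.62 dBm → −77.6 dBm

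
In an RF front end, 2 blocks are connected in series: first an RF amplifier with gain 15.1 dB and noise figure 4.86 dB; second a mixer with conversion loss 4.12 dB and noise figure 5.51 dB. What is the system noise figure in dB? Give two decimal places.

Convert to linear (a loss of L dB is a gain of −L dB): F_i = 10^(NF_i/10), G_i = 10^(G_i,dB/10)
  Stage 1: F_1 = 10^(4.86/10) = 3.062, G_1 = 10^(15.1/10) = 32.36
  Stage 2: F_2 = 10^(5.51/10) = 3.556, G_2 = 10^(−4.12/10) = 0.3873
Friis cascade:
  F = 3.062 + (3.556 − 1)/32.36 = 3.141
NF = 10 log₁₀(3.141) = 4.97 dB

4.97 dB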